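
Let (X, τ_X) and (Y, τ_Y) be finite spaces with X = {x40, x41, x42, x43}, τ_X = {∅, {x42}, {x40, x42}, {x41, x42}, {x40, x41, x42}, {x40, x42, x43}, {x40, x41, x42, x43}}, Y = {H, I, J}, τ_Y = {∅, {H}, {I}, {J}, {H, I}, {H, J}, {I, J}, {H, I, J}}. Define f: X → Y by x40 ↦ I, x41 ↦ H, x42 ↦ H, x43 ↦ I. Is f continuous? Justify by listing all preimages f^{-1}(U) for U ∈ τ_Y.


f is NOT continuous.

Compute f^{-1}(U) for each U ∈ τ_Y:
  U = ∅: f^{-1}(U) = ∅ ∈ τ_X ✓.
  U = {H}: f^{-1}(U) = {x41, x42} ∈ τ_X ✓.
  U = {I}: f^{-1}(U) = {x40, x43} ∉ τ_X ✗.
  U = {J}: f^{-1}(U) = ∅ ∈ τ_X ✓.
  U = {H, I}: f^{-1}(U) = {x40, x41, x42, x43} ∈ τ_X ✓.
  U = {H, J}: f^{-1}(U) = {x41, x42} ∈ τ_X ✓.
  U = {I, J}: f^{-1}(U) = {x40, x43} ∉ τ_X ✗.
  U = {H, I, J}: f^{-1}(U) = {x40, x41, x42, x43} ∈ τ_X ✓.
Found U = {I} with f^{-1}(U) = {x40, x43} not in τ_X. Therefore f is NOT continuous.


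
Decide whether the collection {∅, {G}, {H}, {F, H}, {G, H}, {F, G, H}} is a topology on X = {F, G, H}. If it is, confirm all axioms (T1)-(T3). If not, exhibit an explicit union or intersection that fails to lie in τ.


τ IS a topology on X.

Axiom (T1): ∅ ∈ τ? Yes; X ∈ τ? Yes.
Axiom (T2/T3): check pairwise unions and intersections of members of τ.
All pairwise intersections and unions checked — each lies in τ. Therefore τ satisfies (T1), (T2), (T3): it IS a topology on X.


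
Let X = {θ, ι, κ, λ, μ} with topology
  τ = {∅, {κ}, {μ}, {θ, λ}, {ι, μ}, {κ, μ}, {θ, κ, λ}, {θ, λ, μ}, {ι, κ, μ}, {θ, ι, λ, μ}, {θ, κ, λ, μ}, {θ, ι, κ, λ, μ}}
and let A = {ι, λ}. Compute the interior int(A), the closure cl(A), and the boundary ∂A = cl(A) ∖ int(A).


int(A) = ∅, cl(A) = {θ, ι, λ}, ∂A = {θ, ι, λ}.

Closed sets in (X, τ) are complements of opens:
  closed(X, τ) = {∅, {ι}, {κ}, {θ, λ}, {ι, κ}, {ι, μ}, {θ, ι, λ}, {θ, κ, λ}, {ι, κ, μ}, {θ, ι, κ, λ}, {θ, ι, λ, μ}, {θ, ι, κ, λ, μ}}.
int(A) = ⋃ {U ∈ τ : U ⊆ A}. Opens contained in A: ∅.
Taking the union of these: int(A) = ∅.
cl(A) = ⋂ {C closed : A ⊆ C}. Closed sets containing A: {θ, ι, λ}, {θ, ι, κ, λ}, {θ, ι, λ, μ}, {θ, ι, κ, λ, μ}.
Intersecting these: cl(A) = {θ, ι, λ}.
∂A = cl(A) ∖ int(A) = {θ, ι, λ} ∖ ∅ = {θ, ι, λ}.


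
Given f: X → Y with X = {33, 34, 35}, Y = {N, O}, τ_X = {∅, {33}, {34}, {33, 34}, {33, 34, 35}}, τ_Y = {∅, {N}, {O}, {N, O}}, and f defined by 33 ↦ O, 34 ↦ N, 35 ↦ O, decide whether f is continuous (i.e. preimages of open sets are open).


f is NOT continuous.

Compute f^{-1}(U) for each U ∈ τ_Y:
  U = ∅: f^{-1}(U) = ∅ ∈ τ_X ✓.
  U = {N}: f^{-1}(U) = {34} ∈ τ_X ✓.
  U = {O}: f^{-1}(U) = {33, 35} ∉ τ_X ✗.
  U = {N, O}: f^{-1}(U) = {33, 34, 35} ∈ τ_X ✓.
Found U = {O} with f^{-1}(U) = {33, 35} not in τ_X. Therefore f is NOT continuous.


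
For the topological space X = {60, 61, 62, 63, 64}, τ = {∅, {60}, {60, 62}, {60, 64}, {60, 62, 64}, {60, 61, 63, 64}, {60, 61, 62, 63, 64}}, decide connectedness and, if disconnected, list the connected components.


(X, τ) is connected.

Find clopen sets (U ∈ τ with X ∖ U ∈ τ):
  U = ∅, X ∖ U = {60, 61, 62, 63, 64} — both open, so U is clopen.
  U = {60, 61, 62, 63, 64}, X ∖ U = ∅ — both open, so U is clopen.
Only trivial clopens (∅ and X) exist, so (X, τ) is connected.
Compute connected components by grouping points that agree on all clopens:
  component: {60, 61, 62, 63, 64}


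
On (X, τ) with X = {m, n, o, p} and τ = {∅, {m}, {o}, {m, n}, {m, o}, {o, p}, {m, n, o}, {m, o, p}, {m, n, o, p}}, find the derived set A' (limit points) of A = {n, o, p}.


A' = {p}

For each x ∈ X, list the open sets U ∈ τ with x ∈ U, then check whether U ∩ (A ∖ {x}) ≠ ∅ for every such U.
  x = m: open {m} ∋ x has {m} ∩ (A ∖ {m}) = ∅, so x is NOT a limit point.
  x = n: open {m, n} ∋ x has {m, n} ∩ (A ∖ {n}) = ∅, so x is NOT a limit point.
  x = o: open {o} ∋ x has {o} ∩ (A ∖ {o}) = ∅, so x is NOT a limit point.
  x = p: opens ∋ x are {o, p}, {m, o, p}, {m, n, o, p}; each meets A ∖ {p}, so x IS a limit point.
Collecting: A' = {p}.


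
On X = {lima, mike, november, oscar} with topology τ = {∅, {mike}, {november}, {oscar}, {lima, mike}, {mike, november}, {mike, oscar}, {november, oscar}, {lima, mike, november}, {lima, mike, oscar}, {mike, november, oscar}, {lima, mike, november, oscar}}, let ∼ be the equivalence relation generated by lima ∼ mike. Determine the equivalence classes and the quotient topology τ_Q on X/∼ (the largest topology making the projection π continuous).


X/∼ = {[lima=mike], [november], [oscar]}; |τ_Q| = 8.

Equivalence classes: [lima=mike], [november], [oscar].
Quotient map π: X → X/∼ sends lima ↦ [lima=mike], mike ↦ [lima=mike], november ↦ [november], oscar ↦ [oscar].
For each subset V ⊆ X/∼, compute π^{-1}(V) ⊆ X and check whether π^{-1}(V) ∈ τ. V is open in τ_Q iff π^{-1}(V) ∈ τ.
  V = {}: π^{-1}(V) = ∅ ∈ τ ✓.
  V = {[lima=mike]}: π^{-1}(V) = {lima, mike} ∈ τ ✓.
  V = {[november]}: π^{-1}(V) = {november} ∈ τ ✓.
  V = {[lima=mike], [november]}: π^{-1}(V) = {lima, mike, november} ∈ τ ✓.
  V = {[oscar]}: π^{-1}(V) = {oscar} ∈ τ ✓.
  V = {[lima=mike], [oscar]}: π^{-1}(V) = {lima, mike, oscar} ∈ τ ✓.
  V = {[november], [oscar]}: π^{-1}(V) = {november, oscar} ∈ τ ✓.
  V = {[lima=mike], [november], [oscar]}: π^{-1}(V) = {lima, mike, november, oscar} ∈ τ ✓.
Open sets in the quotient: τ_Q = {{}, {[lima=mike]}, {[november]}, {[lima=mike], [november]}, {[oscar]}, {[lima=mike], [oscar]}, {[november], [oscar]}, {[lima=mike], [november], [oscar]}} (8 elements).


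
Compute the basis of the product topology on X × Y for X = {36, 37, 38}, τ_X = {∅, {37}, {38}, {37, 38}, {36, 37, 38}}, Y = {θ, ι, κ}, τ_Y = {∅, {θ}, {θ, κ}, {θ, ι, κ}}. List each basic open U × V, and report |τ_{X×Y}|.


Basis B = {∅ × ∅, {37} × {θ}, {38} × {θ}, {37} × {θ, κ}, {37, 38} × {θ}, {38} × {θ, κ}, {36, 37, 38} × {θ}, {37} × {θ, ι, κ}, {38} × {θ, ι, κ}, {37, 38} × {θ, κ}, {36, 37, 38} × {θ, κ}, {37, 38} × {θ, ι, κ}, {36, 37, 38} × {θ, ι, κ}}; |τ_{X×Y}| = 30.

Enumerate products U × V with U ∈ τ_X, V ∈ τ_Y (deduplicated):
  ∅ × ∅ = {} (∅)
  {37} × {θ} = {(37,θ)}
  {38} × {θ} = {(38,θ)}
  {37} × {θ, κ} = {(37,θ), (37,κ)}
  {37, 38} × {θ} = {(37,θ), (38,θ)}
  {38} × {θ, κ} = {(38,θ), (38,κ)}
  {36, 37, 38} × {θ} = {(36,θ), (37,θ), (38,θ)}
  {37} × {θ, ι, κ} = {(37,θ), (37,ι), (37,κ)}
  {38} × {θ, ι, κ} = {(38,θ), (38,ι), (38,κ)}
  {37, 38} × {θ, κ} = {(37,θ), (37,κ), (38,θ), (38,κ)}
  {36, 37, 38} × {θ, κ} = {(36,θ), (36,κ), (37,θ), (37,κ), (38,θ), (38,κ)}
  {37, 38} × {θ, ι, κ} = {(37,θ), (37,ι), (37,κ), (38,θ), (38,ι), (38,κ)}
  {36, 37, 38} × {θ, ι, κ} = {(36,θ), (36,ι), (36,κ), (37,θ), (37,ι), (37,κ), (38,θ), (38,ι), (38,κ)}
These 13 distinct sets form the basis B.
Close under arbitrary unions to get τ_{X×Y}; counting gives |τ_{X×Y}| = 30.


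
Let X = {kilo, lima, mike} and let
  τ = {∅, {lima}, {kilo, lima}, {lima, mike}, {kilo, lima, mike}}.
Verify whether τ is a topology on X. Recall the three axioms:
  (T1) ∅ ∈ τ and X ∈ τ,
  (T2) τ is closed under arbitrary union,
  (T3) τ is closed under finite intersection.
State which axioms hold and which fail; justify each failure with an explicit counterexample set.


τ IS a topology on X.

Axiom (T1): ∅ ∈ τ? Yes; X ∈ τ? Yes.
Axiom (T2/T3): check pairwise unions and intersections of members of τ.
All pairwise intersections and unions checked — each lies in τ. Therefore τ satisfies (T1), (T2), (T3): it IS a topology on X.


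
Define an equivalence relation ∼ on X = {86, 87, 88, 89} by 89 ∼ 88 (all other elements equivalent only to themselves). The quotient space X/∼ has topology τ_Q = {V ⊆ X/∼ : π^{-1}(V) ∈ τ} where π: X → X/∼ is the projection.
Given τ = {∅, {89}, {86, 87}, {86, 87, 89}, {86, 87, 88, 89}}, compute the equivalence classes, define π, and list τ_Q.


X/∼ = {[86], [87], [88=89]}; |τ_Q| = 3.

Equivalence classes: [86], [87], [88=89].
Quotient map π: X → X/∼ sends 86 ↦ [86], 87 ↦ [87], 88 ↦ [88=89], 89 ↦ [88=89].
For each subset V ⊆ X/∼, compute π^{-1}(V) ⊆ X and check whether π^{-1}(V) ∈ τ. V is open in τ_Q iff π^{-1}(V) ∈ τ.
  V = {}: π^{-1}(V) = ∅ ∈ τ ✓.
  V = {[86]}: π^{-1}(V) = {86} ∉ τ ✗.
  V = {[87]}: π^{-1}(V) = {87} ∉ τ ✗.
  V = {[86], [87]}: π^{-1}(V) = {86, 87} ∈ τ ✓.
  V = {[88=89]}: π^{-1}(V) = {88, 89} ∉ τ ✗.
  V = {[86], [88=89]}: π^{-1}(V) = {86, 88, 89} ∉ τ ✗.
  V = {[87], [88=89]}: π^{-1}(V) = {87, 88, 89} ∉ τ ✗.
  V = {[86], [87], [88=89]}: π^{-1}(V) = {86, 87, 88, 89} ∈ τ ✓.
Open sets in the quotient: τ_Q = {{}, {[86], [87]}, {[86], [87], [88=89]}} (3 elements).


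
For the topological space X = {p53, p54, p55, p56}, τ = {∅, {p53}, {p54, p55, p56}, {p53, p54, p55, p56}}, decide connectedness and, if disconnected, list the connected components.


(X, τ) is disconnected; components = [{p53}, {p54, p55, p56}].

Find clopen sets (U ∈ τ with X ∖ U ∈ τ):
  U = ∅, X ∖ U = {p53, p54, p55, p56} — both open, so U is clopen.
  U = {p53}, X ∖ U = {p54, p55, p56} — both open, so U is clopen.
  U = {p54, p55, p56}, X ∖ U = {p53} — both open, so U is clopen.
  U = {p53, p54, p55, p56}, X ∖ U = ∅ — both open, so U is clopen.
Nontrivial clopen(s) exist: e.g. {p54, p55, p56}. So (X, τ) is disconnected.
Compute connected components by grouping points that agree on all clopens:
  component: {p53}
  component: {p54, p55, p56}


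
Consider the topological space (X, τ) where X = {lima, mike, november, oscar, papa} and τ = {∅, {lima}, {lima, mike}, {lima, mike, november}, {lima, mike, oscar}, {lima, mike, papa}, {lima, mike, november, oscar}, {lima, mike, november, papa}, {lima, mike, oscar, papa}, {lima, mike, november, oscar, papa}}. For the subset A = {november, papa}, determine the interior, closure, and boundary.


int(A) = ∅, cl(A) = {november, papa}, ∂A = {november, papa}.

Closed sets in (X, τ) are complements of opens:
  closed(X, τ) = {∅, {november}, {oscar}, {papa}, {november, oscar}, {november, papa}, {oscar, papa}, {november, oscar, papa}, {mike, november, oscar, papa}, {lima, mike, november, oscar, papa}}.
int(A) = ⋃ {U ∈ τ : U ⊆ A}. Opens contained in A: ∅.
Taking the union of these: int(A) = ∅.
cl(A) = ⋂ {C closed : A ⊆ C}. Closed sets containing A: {november, papa}, {november, oscar, papa}, {mike, november, oscar, papa}, {lima, mike, november, oscar, papa}.
Intersecting these: cl(A) = {november, papa}.
∂A = cl(A) ∖ int(A) = {november, papa} ∖ ∅ = {november, papa}.


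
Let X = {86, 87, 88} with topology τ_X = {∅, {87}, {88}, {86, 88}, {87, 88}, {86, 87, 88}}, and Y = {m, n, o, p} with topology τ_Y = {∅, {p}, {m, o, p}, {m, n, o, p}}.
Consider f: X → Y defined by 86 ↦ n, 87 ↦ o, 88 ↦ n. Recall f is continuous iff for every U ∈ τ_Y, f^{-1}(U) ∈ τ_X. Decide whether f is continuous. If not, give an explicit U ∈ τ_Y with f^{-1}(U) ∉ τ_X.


f IS continuous.

Compute f^{-1}(U) for each U ∈ τ_Y:
  U = ∅: f^{-1}(U) = ∅ ∈ τ_X ✓.
  U = {p}: f^{-1}(U) = ∅ ∈ τ_X ✓.
  U = {m, o, p}: f^{-1}(U) = {87} ∈ τ_X ✓.
  U = {m, n, o, p}: f^{-1}(U) = {86, 87, 88} ∈ τ_X ✓.
Every preimage lies in τ_X, so f IS continuous.


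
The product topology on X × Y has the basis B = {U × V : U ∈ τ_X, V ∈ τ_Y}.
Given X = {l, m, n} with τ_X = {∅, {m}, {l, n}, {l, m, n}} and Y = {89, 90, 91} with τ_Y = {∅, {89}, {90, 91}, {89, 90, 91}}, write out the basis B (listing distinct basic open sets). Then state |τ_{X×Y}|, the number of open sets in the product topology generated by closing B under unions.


Basis B = {∅ × ∅, {m} × {89}, {l, n} × {89}, {m} × {90, 91}, {l, m, n} × {89}, {m} × {89, 90, 91}, {l, n} × {90, 91}, {l, n} × {89, 90, 91}, {l, m, n} × {90, 91}, {l, m, n} × {89, 90, 91}}; |τ_{X×Y}| = 16.

Enumerate products U × V with U ∈ τ_X, V ∈ τ_Y (deduplicated):
  ∅ × ∅ = {} (∅)
  {m} × {89} = {(m,89)}
  {l, n} × {89} = {(l,89), (n,89)}
  {m} × {90, 91} = {(m,90), (m,91)}
  {l, m, n} × {89} = {(l,89), (m,89), (n,89)}
  {m} × {89, 90, 91} = {(m,89), (m,90), (m,91)}
  {l, n} × {90, 91} = {(l,90), (l,91), (n,90), (n,91)}
  {l, n} × {89, 90, 91} = {(l,89), (l,90), (l,91), (n,89), (n,90), (n,91)}
  {l, m, n} × {90, 91} = {(l,90), (l,91), (m,90), (m,91), (n,90), (n,91)}
  {l, m, n} × {89, 90, 91} = {(l,89), (l,90), (l,91), (m,89), (m,90), (m,91), (n,89), (n,90), (n,91)}
These 10 distinct sets form the basis B.
Close under arbitrary unions to get τ_{X×Y}; counting gives |τ_{X×Y}| = 16.


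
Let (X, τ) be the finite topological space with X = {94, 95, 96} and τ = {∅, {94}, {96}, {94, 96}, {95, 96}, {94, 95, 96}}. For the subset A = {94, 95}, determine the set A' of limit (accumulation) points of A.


A' = ∅

For each x ∈ X, list the open sets U ∈ τ with x ∈ U, then check whether U ∩ (A ∖ {x}) ≠ ∅ for every such U.
  x = 94: open {94} ∋ x has {94} ∩ (A ∖ {94}) = ∅, so x is NOT a limit point.
  x = 95: open {95, 96} ∋ x has {95, 96} ∩ (A ∖ {95}) = ∅, so x is NOT a limit point.
  x = 96: open {96} ∋ x has {96} ∩ (A ∖ {96}) = ∅, so x is NOT a limit point.
Collecting: A' = ∅.


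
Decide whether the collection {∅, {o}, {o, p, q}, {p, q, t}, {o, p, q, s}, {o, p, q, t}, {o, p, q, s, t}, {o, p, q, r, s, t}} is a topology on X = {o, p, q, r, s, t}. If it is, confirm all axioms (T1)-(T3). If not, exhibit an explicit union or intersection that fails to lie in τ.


τ is NOT a topology on X.

Axiom (T1): ∅ ∈ τ? Yes; X ∈ τ? Yes.
Axiom (T2/T3): check pairwise unions and intersections of members of τ.
Counterexample for (T3): {o, p, q} ∩ {p, q, t} = {p, q} ∉ τ. Therefore τ is NOT a topology.


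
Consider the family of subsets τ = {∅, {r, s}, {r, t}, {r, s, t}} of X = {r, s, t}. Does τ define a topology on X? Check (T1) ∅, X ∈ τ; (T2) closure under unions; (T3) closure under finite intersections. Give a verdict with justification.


τ is NOT a topology on X.

Axiom (T1): ∅ ∈ τ? Yes; X ∈ τ? Yes.
Axiom (T2/T3): check pairwise unions and intersections of members of τ.
Counterexample for (T3): {r, s} ∩ {r, t} = {r} ∉ τ. Therefore τ is NOT a topology.


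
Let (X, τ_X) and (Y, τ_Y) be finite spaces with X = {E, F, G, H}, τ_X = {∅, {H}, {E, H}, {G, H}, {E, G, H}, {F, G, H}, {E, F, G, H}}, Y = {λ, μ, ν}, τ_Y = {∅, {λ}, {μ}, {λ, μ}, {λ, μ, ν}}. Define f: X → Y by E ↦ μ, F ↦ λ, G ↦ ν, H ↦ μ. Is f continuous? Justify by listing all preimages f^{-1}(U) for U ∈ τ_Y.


f is NOT continuous.

Compute f^{-1}(U) for each U ∈ τ_Y:
  U = ∅: f^{-1}(U) = ∅ ∈ τ_X ✓.
  U = {λ}: f^{-1}(U) = {F} ∉ τ_X ✗.
  U = {μ}: f^{-1}(U) = {E, H} ∈ τ_X ✓.
  U = {λ, μ}: f^{-1}(U) = {E, F, H} ∉ τ_X ✗.
  U = {λ, μ, ν}: f^{-1}(U) = {E, F, G, H} ∈ τ_X ✓.
Found U = {λ} with f^{-1}(U) = {F} not in τ_X. Therefore f is NOT continuous.


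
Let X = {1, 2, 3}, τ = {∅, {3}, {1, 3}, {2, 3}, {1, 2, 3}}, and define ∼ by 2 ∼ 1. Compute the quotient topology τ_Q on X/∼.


X/∼ = {[1=2], [3]}; |τ_Q| = 3.

Equivalence classes: [1=2], [3].
Quotient map π: X → X/∼ sends 1 ↦ [1=2], 2 ↦ [1=2], 3 ↦ [3].
For each subset V ⊆ X/∼, compute π^{-1}(V) ⊆ X and check whether π^{-1}(V) ∈ τ. V is open in τ_Q iff π^{-1}(V) ∈ τ.
  V = {}: π^{-1}(V) = ∅ ∈ τ ✓.
  V = {[1=2]}: π^{-1}(V) = {1, 2} ∉ τ ✗.
  V = {[3]}: π^{-1}(V) = {3} ∈ τ ✓.
  V = {[1=2], [3]}: π^{-1}(V) = {1, 2, 3} ∈ τ ✓.
Open sets in the quotient: τ_Q = {{}, {[3]}, {[1=2], [3]}} (3 elements).


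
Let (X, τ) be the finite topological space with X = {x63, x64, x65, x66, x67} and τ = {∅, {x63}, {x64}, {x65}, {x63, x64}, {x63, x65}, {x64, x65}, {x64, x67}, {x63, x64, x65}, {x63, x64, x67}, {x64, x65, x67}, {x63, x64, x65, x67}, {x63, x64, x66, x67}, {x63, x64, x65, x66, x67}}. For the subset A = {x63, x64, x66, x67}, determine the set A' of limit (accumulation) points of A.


A' = {x66, x67}

For each x ∈ X, list the open sets U ∈ τ with x ∈ U, then check whether U ∩ (A ∖ {x}) ≠ ∅ for every such U.
  x = x63: open {x63} ∋ x has {x63} ∩ (A ∖ {x63}) = ∅, so x is NOT a limit point.
  x = x64: open {x64} ∋ x has {x64} ∩ (A ∖ {x64}) = ∅, so x is NOT a limit point.
  x = x65: open {x65} ∋ x has {x65} ∩ (A ∖ {x65}) = ∅, so x is NOT a limit point.
  x = x66: opens ∋ x are {x63, x64, x66, x67}, {x63, x64, x65, x66, x67}; each meets A ∖ {x66}, so x IS a limit point.
  x = x67: opens ∋ x are {x64, x67}, {x63, x64, x67}, {x64, x65, x67}, {x63, x64, x65, x67}, {x63, x64, x66, x67}, {x63, x64, x65, x66, x67}; each meets A ∖ {x67}, so x IS a limit point.
Collecting: A' = {x66, x67}.


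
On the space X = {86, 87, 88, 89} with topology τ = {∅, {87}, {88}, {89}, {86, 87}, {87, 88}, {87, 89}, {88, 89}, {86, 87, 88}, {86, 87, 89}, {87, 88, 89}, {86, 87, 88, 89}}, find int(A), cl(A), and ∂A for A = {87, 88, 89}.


int(A) = {87, 88, 89}, cl(A) = {86, 87, 88, 89}, ∂A = {86}.

Closed sets in (X, τ) are complements of opens:
  closed(X, τ) = {∅, {86}, {88}, {89}, {86, 87}, {86, 88}, {86, 89}, {88, 89}, {86, 87, 88}, {86, 87, 89}, {86, 88, 89}, {86, 87, 88, 89}}.
int(A) = ⋃ {U ∈ τ : U ⊆ A}. Opens contained in A: ∅, {87}, {88}, {89}, {87, 88}, {87, 89}, {88, 89}, {87, 88, 89}.
Taking the union of these: int(A) = {87, 88, 89}.
cl(A) = ⋂ {C closed : A ⊆ C}. Closed sets containing A: {86, 87, 88, 89}.
Intersecting these: cl(A) = {86, 87, 88, 89}.
∂A = cl(A) ∖ int(A) = {86, 87, 88, 89} ∖ {87, 88, 89} = {86}.


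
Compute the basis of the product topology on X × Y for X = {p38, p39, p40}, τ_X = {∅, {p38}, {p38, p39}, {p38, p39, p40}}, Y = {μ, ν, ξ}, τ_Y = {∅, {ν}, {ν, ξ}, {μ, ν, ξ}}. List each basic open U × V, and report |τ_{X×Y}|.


Basis B = {∅ × ∅, {p38} × {ν}, {p38} × {ν, ξ}, {p38, p39} × {ν}, {p38} × {μ, ν, ξ}, {p38, p39, p40} × {ν}, {p38, p39} × {ν, ξ}, {p38, p39} × {μ, ν, ξ}, {p38, p39, p40} × {ν, ξ}, {p38, p39, p40} × {μ, ν, ξ}}; |τ_{X×Y}| = 20.

Enumerate products U × V with U ∈ τ_X, V ∈ τ_Y (deduplicated):
  ∅ × ∅ = {} (∅)
  {p38} × {ν} = {(p38,ν)}
  {p38} × {ν, ξ} = {(p38,ν), (p38,ξ)}
  {p38, p39} × {ν} = {(p38,ν), (p39,ν)}
  {p38} × {μ, ν, ξ} = {(p38,μ), (p38,ν), (p38,ξ)}
  {p38, p39, p40} × {ν} = {(p38,ν), (p39,ν), (p40,ν)}
  {p38, p39} × {ν, ξ} = {(p38,ν), (p38,ξ), (p39,ν), (p39,ξ)}
  {p38, p39} × {μ, ν, ξ} = {(p38,μ), (p38,ν), (p38,ξ), (p39,μ), (p39,ν), (p39,ξ)}
  {p38, p39, p40} × {ν, ξ} = {(p38,ν), (p38,ξ), (p39,ν), (p39,ξ), (p40,ν), (p40,ξ)}
  {p38, p39, p40} × {μ, ν, ξ} = {(p38,μ), (p38,ν), (p38,ξ), (p39,μ), (p39,ν), (p39,ξ), (p40,μ), (p40,ν), (p40,ξ)}
These 10 distinct sets form the basis B.
Close under arbitrary unions to get τ_{X×Y}; counting gives |τ_{X×Y}| = 20.


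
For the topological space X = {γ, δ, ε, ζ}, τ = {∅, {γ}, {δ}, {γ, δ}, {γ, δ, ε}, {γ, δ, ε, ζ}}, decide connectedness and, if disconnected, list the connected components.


(X, τ) is connected.

Find clopen sets (U ∈ τ with X ∖ U ∈ τ):
  U = ∅, X ∖ U = {γ, δ, ε, ζ} — both open, so U is clopen.
  U = {γ, δ, ε, ζ}, X ∖ U = ∅ — both open, so U is clopen.
Only trivial clopens (∅ and X) exist, so (X, τ) is connected.
Compute connected components by grouping points that agree on all clopens:
  component: {γ, δ, ε, ζ}


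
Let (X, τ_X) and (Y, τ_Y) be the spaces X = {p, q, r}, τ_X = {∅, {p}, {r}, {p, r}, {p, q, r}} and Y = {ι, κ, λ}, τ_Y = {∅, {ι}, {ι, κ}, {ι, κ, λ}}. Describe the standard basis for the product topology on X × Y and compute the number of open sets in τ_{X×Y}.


Basis B = {∅ × ∅, {p} × {ι}, {r} × {ι}, {p} × {ι, κ}, {p, r} × {ι}, {r} × {ι, κ}, {p} × {ι, κ, λ}, {p, q, r} × {ι}, {r} × {ι, κ, λ}, {p, r} × {ι, κ}, {p, r} × {ι, κ, λ}, {p, q, r} × {ι, κ}, {p, q, r} × {ι, κ, λ}}; |τ_{X×Y}| = 30.

Enumerate products U × V with U ∈ τ_X, V ∈ τ_Y (deduplicated):
  ∅ × ∅ = {} (∅)
  {p} × {ι} = {(p,ι)}
  {r} × {ι} = {(r,ι)}
  {p} × {ι, κ} = {(p,ι), (p,κ)}
  {p, r} × {ι} = {(p,ι), (r,ι)}
  {r} × {ι, κ} = {(r,ι), (r,κ)}
  {p} × {ι, κ, λ} = {(p,ι), (p,κ), (p,λ)}
  {p, q, r} × {ι} = {(p,ι), (q,ι), (r,ι)}
  {r} × {ι, κ, λ} = {(r,ι), (r,κ), (r,λ)}
  {p, r} × {ι, κ} = {(p,ι), (p,κ), (r,ι), (r,κ)}
  {p, r} × {ι, κ, λ} = {(p,ι), (p,κ), (p,λ), (r,ι), (r,κ), (r,λ)}
  {p, q, r} × {ι, κ} = {(p,ι), (p,κ), (q,ι), (q,κ), (r,ι), (r,κ)}
  {p, q, r} × {ι, κ, λ} = {(p,ι), (p,κ), (p,λ), (q,ι), (q,κ), (q,λ), (r,ι), (r,κ), (r,λ)}
These 13 distinct sets form the basis B.
Close under arbitrary unions to get τ_{X×Y}; counting gives |τ_{X×Y}| = 30.


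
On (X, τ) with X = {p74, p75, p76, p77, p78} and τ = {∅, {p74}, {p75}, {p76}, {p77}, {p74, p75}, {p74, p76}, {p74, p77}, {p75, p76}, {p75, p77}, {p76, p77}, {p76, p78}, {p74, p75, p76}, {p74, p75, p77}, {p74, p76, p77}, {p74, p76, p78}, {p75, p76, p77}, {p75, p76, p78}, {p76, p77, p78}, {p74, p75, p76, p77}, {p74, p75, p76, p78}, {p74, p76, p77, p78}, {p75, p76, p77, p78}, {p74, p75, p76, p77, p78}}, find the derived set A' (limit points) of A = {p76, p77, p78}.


A' = {p78}

For each x ∈ X, list the open sets U ∈ τ with x ∈ U, then check whether U ∩ (A ∖ {x}) ≠ ∅ for every such U.
  x = p74: open {p74} ∋ x has {p74} ∩ (A ∖ {p74}) = ∅, so x is NOT a limit point.
  x = p75: open {p75} ∋ x has {p75} ∩ (A ∖ {p75}) = ∅, so x is NOT a limit point.
  x = p76: open {p76} ∋ x has {p76} ∩ (A ∖ {p76}) = ∅, so x is NOT a limit point.
  x = p77: open {p77} ∋ x has {p77} ∩ (A ∖ {p77}) = ∅, so x is NOT a limit point.
  x = p78: opens ∋ x are {p76, p78}, {p74, p76, p78}, {p75, p76, p78}, {p76, p77, p78}, {p74, p75, p76, p78}, {p74, p76, p77, p78}, {p75, p76, p77, p78}, {p74, p75, p76, p77, p78}; each meets A ∖ {p78}, so x IS a limit point.
Collecting: A' = {p78}.


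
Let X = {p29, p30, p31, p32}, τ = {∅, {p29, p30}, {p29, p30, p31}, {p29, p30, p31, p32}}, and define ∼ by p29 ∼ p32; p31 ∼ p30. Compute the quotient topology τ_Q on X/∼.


X/∼ = {[p29=p32], [p30=p31]}; |τ_Q| = 2.

Equivalence classes: [p29=p32], [p30=p31].
Quotient map π: X → X/∼ sends p29 ↦ [p29=p32], p30 ↦ [p30=p31], p31 ↦ [p30=p31], p32 ↦ [p29=p32].
For each subset V ⊆ X/∼, compute π^{-1}(V) ⊆ X and check whether π^{-1}(V) ∈ τ. V is open in τ_Q iff π^{-1}(V) ∈ τ.
  V = {}: π^{-1}(V) = ∅ ∈ τ ✓.
  V = {[p29=p32]}: π^{-1}(V) = {p29, p32} ∉ τ ✗.
  V = {[p30=p31]}: π^{-1}(V) = {p30, p31} ∉ τ ✗.
  V = {[p29=p32], [p30=p31]}: π^{-1}(V) = {p29, p30, p31, p32} ∈ τ ✓.
Open sets in the quotient: τ_Q = {{}, {[p29=p32], [p30=p31]}} (2 elements).


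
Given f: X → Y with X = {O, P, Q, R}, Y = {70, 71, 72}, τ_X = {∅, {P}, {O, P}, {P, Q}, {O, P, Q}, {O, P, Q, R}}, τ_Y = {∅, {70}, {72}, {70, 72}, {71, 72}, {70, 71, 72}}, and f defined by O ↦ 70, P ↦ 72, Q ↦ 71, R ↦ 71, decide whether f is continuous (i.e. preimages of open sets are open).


f is NOT continuous.

Compute f^{-1}(U) for each U ∈ τ_Y:
  U = ∅: f^{-1}(U) = ∅ ∈ τ_X ✓.
  U = {70}: f^{-1}(U) = {O} ∉ τ_X ✗.
  U = {72}: f^{-1}(U) = {P} ∈ τ_X ✓.
  U = {70, 72}: f^{-1}(U) = {O, P} ∈ τ_X ✓.
  U = {71, 72}: f^{-1}(U) = {P, Q, R} ∉ τ_X ✗.
  U = {70, 71, 72}: f^{-1}(U) = {O, P, Q, R} ∈ τ_X ✓.
Found U = {70} with f^{-1}(U) = {O} not in τ_X. Therefore f is NOT continuous.


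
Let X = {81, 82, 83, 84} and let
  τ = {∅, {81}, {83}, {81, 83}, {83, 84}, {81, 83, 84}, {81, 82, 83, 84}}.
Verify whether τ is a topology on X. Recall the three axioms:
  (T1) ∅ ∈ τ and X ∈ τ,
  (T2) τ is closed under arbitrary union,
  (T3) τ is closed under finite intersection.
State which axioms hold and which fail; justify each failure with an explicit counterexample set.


τ IS a topology on X.

Axiom (T1): ∅ ∈ τ? Yes; X ∈ τ? Yes.
Axiom (T2/T3): check pairwise unions and intersections of members of τ.
All pairwise intersections and unions checked — each lies in τ. Therefore τ satisfies (T1), (T2), (T3): it IS a topology on X.


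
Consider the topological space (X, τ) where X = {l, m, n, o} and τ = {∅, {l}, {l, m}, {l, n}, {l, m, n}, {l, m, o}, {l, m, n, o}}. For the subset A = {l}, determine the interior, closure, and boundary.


int(A) = {l}, cl(A) = {l, m, n, o}, ∂A = {m, n, o}.

Closed sets in (X, τ) are complements of opens:
  closed(X, τ) = {∅, {n}, {o}, {m, o}, {n, o}, {m, n, o}, {l, m, n, o}}.
int(A) = ⋃ {U ∈ τ : U ⊆ A}. Opens contained in A: ∅, {l}.
Taking the union of these: int(A) = {l}.
cl(A) = ⋂ {C closed : A ⊆ C}. Closed sets containing A: {l, m, n, o}.
Intersecting these: cl(A) = {l, m, n, o}.
∂A = cl(A) ∖ int(A) = {l, m, n, o} ∖ {l} = {m, n, o}.


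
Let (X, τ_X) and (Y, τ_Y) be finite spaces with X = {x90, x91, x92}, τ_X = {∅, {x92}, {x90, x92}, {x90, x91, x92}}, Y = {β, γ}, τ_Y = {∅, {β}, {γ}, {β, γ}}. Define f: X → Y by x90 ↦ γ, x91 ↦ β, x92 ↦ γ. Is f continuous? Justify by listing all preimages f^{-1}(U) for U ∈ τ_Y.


f is NOT continuous.

Compute f^{-1}(U) for each U ∈ τ_Y:
  U = ∅: f^{-1}(U) = ∅ ∈ τ_X ✓.
  U = {β}: f^{-1}(U) = {x91} ∉ τ_X ✗.
  U = {γ}: f^{-1}(U) = {x90, x92} ∈ τ_X ✓.
  U = {β, γ}: f^{-1}(U) = {x90, x91, x92} ∈ τ_X ✓.
Found U = {β} with f^{-1}(U) = {x91} not in τ_X. Therefore f is NOT continuous.


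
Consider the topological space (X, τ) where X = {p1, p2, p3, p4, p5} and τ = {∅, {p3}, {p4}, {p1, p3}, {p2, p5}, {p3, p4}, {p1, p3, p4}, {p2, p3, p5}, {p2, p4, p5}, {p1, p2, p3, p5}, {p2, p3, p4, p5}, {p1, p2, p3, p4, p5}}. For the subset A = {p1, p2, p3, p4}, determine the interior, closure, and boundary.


int(A) = {p1, p3, p4}, cl(A) = {p1, p2, p3, p4, p5}, ∂A = {p2, p5}.

Closed sets in (X, τ) are complements of opens:
  closed(X, τ) = {∅, {p1}, {p4}, {p1, p3}, {p1, p4}, {p2, p5}, {p1, p2, p5}, {p1, p3, p4}, {p2, p4, p5}, {p1, p2, p3, p5}, {p1, p2, p4, p5}, {p1, p2, p3, p4, p5}}.
int(A) = ⋃ {U ∈ τ : U ⊆ A}. Opens contained in A: ∅, {p3}, {p4}, {p1, p3}, {p3, p4}, {p1, p3, p4}.
Taking the union of these: int(A) = {p1, p3, p4}.
cl(A) = ⋂ {C closed : A ⊆ C}. Closed sets containing A: {p1, p2, p3, p4, p5}.
Intersecting these: cl(A) = {p1, p2, p3, p4, p5}.
∂A = cl(A) ∖ int(A) = {p1, p2, p3, p4, p5} ∖ {p1, p3, p4} = {p2, p5}.


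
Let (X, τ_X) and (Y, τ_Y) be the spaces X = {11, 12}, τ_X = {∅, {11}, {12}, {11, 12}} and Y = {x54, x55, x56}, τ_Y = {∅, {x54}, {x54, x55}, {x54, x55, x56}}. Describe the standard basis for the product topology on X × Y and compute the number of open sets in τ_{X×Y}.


Basis B = {∅ × ∅, {11} × {x54}, {12} × {x54}, {11} × {x54, x55}, {11, 12} × {x54}, {12} × {x54, x55}, {11} × {x54, x55, x56}, {12} × {x54, x55, x56}, {11, 12} × {x54, x55}, {11, 12} × {x54, x55, x56}}; |τ_{X×Y}| = 16.

Enumerate products U × V with U ∈ τ_X, V ∈ τ_Y (deduplicated):
  ∅ × ∅ = {} (∅)
  {11} × {x54} = {(11,x54)}
  {12} × {x54} = {(12,x54)}
  {11} × {x54, x55} = {(11,x54), (11,x55)}
  {11, 12} × {x54} = {(11,x54), (12,x54)}
  {12} × {x54, x55} = {(12,x54), (12,x55)}
  {11} × {x54, x55, x56} = {(11,x54), (11,x55), (11,x56)}
  {12} × {x54, x55, x56} = {(12,x54), (12,x55), (12,x56)}
  {11, 12} × {x54, x55} = {(11,x54), (11,x55), (12,x54), (12,x55)}
  {11, 12} × {x54, x55, x56} = {(11,x54), (11,x55), (11,x56), (12,x54), (12,x55), (12,x56)}
These 10 distinct sets form the basis B.
Close under arbitrary unions to get τ_{X×Y}; counting gives |τ_{X×Y}| = 16.


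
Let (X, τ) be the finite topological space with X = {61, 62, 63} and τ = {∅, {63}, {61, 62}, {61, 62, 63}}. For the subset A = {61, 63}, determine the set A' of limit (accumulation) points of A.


A' = {62}

For each x ∈ X, list the open sets U ∈ τ with x ∈ U, then check whether U ∩ (A ∖ {x}) ≠ ∅ for every such U.
  x = 61: open {61, 62} ∋ x has {61, 62} ∩ (A ∖ {61}) = ∅, so x is NOT a limit point.
  x = 62: opens ∋ x are {61, 62}, {61, 62, 63}; each meets A ∖ {62}, so x IS a limit point.
  x = 63: open {63} ∋ x has {63} ∩ (A ∖ {63}) = ∅, so x is NOT a limit point.
Collecting: A' = {62}.


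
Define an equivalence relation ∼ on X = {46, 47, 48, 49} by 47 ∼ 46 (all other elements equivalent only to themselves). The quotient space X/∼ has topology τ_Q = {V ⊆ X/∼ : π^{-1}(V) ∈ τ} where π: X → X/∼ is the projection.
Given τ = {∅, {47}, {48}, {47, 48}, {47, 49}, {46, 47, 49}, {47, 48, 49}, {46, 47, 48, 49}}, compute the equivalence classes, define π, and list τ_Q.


X/∼ = {[46=47], [48], [49]}; |τ_Q| = 4.

Equivalence classes: [46=47], [48], [49].
Quotient map π: X → X/∼ sends 46 ↦ [46=47], 47 ↦ [46=47], 48 ↦ [48], 49 ↦ [49].
For each subset V ⊆ X/∼, compute π^{-1}(V) ⊆ X and check whether π^{-1}(V) ∈ τ. V is open in τ_Q iff π^{-1}(V) ∈ τ.
  V = {}: π^{-1}(V) = ∅ ∈ τ ✓.
  V = {[46=47]}: π^{-1}(V) = {46, 47} ∉ τ ✗.
  V = {[48]}: π^{-1}(V) = {48} ∈ τ ✓.
  V = {[46=47], [48]}: π^{-1}(V) = {46, 47, 48} ∉ τ ✗.
  V = {[49]}: π^{-1}(V) = {49} ∉ τ ✗.
  V = {[46=47], [49]}: π^{-1}(V) = {46, 47, 49} ∈ τ ✓.
  V = {[48], [49]}: π^{-1}(V) = {48, 49} ∉ τ ✗.
  V = {[46=47], [48], [49]}: π^{-1}(V) = {46, 47, 48, 49} ∈ τ ✓.
Open sets in the quotient: τ_Q = {{}, {[48]}, {[46=47], [49]}, {[46=47], [48], [49]}} (4 elements).


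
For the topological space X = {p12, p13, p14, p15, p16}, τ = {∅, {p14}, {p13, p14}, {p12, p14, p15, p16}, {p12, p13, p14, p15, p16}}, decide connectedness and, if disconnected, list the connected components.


(X, τ) is connected.

Find clopen sets (U ∈ τ with X ∖ U ∈ τ):
  U = ∅, X ∖ U = {p12, p13, p14, p15, p16} — both open, so U is clopen.
  U = {p12, p13, p14, p15, p16}, X ∖ U = ∅ — both open, so U is clopen.
Only trivial clopens (∅ and X) exist, so (X, τ) is connected.
Compute connected components by grouping points that agree on all clopens:
  component: {p12, p13, p14, p15, p16}


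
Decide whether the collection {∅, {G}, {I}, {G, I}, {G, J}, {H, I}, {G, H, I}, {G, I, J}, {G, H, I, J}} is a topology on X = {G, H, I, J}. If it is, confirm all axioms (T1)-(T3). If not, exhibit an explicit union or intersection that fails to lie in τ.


τ IS a topology on X.

Axiom (T1): ∅ ∈ τ? Yes; X ∈ τ? Yes.
Axiom (T2/T3): check pairwise unions and intersections of members of τ.
All pairwise intersections and unions checked — each lies in τ. Therefore τ satisfies (T1), (T2), (T3): it IS a topology on X.


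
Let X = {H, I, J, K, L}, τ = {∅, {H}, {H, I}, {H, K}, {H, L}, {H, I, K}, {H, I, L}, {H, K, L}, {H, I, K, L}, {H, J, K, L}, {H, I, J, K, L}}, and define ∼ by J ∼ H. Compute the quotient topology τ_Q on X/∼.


X/∼ = {[H=J], [I], [K], [L]}; |τ_Q| = 3.

Equivalence classes: [H=J], [I], [K], [L].
Quotient map π: X → X/∼ sends H ↦ [H=J], I ↦ [I], J ↦ [H=J], K ↦ [K], L ↦ [L].
For each subset V ⊆ X/∼, compute π^{-1}(V) ⊆ X and check whether π^{-1}(V) ∈ τ. V is open in τ_Q iff π^{-1}(V) ∈ τ.
  V = {}: π^{-1}(V) = ∅ ∈ τ ✓.
  V = {[H=J]}: π^{-1}(V) = {H, J} ∉ τ ✗.
  V = {[I]}: π^{-1}(V) = {I} ∉ τ ✗.
  V = {[H=J], [I]}: π^{-1}(V) = {H, I, J} ∉ τ ✗.
  V = {[K]}: π^{-1}(V) = {K} ∉ τ ✗.
  V = {[H=J], [K]}: π^{-1}(V) = {H, J, K} ∉ τ ✗.
  V = {[I], [K]}: π^{-1}(V) = {I, K} ∉ τ ✗.
  V = {[H=J], [I], [K]}: π^{-1}(V) = {H, I, J, K} ∉ τ ✗.
  V = {[L]}: π^{-1}(V) = {L} ∉ τ ✗.
  V = {[H=J], [L]}: π^{-1}(V) = {H, J, L} ∉ τ ✗.
  V = {[I], [L]}: π^{-1}(V) = {I, L} ∉ τ ✗.
  V = {[H=J], [I], [L]}: π^{-1}(V) = {H, I, J, L} ∉ τ ✗.
  V = {[K], [L]}: π^{-1}(V) = {K, L} ∉ τ ✗.
  V = {[H=J], [K], [L]}: π^{-1}(V) = {H, J, K, L} ∈ τ ✓.
  V = {[I], [K], [L]}: π^{-1}(V) = {I, K, L} ∉ τ ✗.
  V = {[H=J], [I], [K], [L]}: π^{-1}(V) = {H, I, J, K, L} ∈ τ ✓.
Open sets in the quotient: τ_Q = {{}, {[H=J], [K], [L]}, {[H=J], [I], [K], [L]}} (3 elements).


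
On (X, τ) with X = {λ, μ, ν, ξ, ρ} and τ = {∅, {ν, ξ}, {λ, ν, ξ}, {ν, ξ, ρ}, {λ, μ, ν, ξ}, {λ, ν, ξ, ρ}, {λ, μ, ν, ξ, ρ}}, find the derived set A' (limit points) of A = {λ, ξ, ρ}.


A' = {λ, μ, ν, ρ}

For each x ∈ X, list the open sets U ∈ τ with x ∈ U, then check whether U ∩ (A ∖ {x}) ≠ ∅ for every such U.
  x = λ: opens ∋ x are {λ, ν, ξ}, {λ, μ, ν, ξ}, {λ, ν, ξ, ρ}, {λ, μ, ν, ξ, ρ}; each meets A ∖ {λ}, so x IS a limit point.
  x = μ: opens ∋ x are {λ, μ, ν, ξ}, {λ, μ, ν, ξ, ρ}; each meets A ∖ {μ}, so x IS a limit point.
  x = ν: opens ∋ x are {ν, ξ}, {λ, ν, ξ}, {ν, ξ, ρ}, {λ, μ, ν, ξ}, {λ, ν, ξ, ρ}, {λ, μ, ν, ξ, ρ}; each meets A ∖ {ν}, so x IS a limit point.
  x = ξ: open {ν, ξ} ∋ x has {ν, ξ} ∩ (A ∖ {ξ}) = ∅, so x is NOT a limit point.
  x = ρ: opens ∋ x are {ν, ξ, ρ}, {λ, ν, ξ, ρ}, {λ, μ, ν, ξ, ρ}; each meets A ∖ {ρ}, so x IS a limit point.
Collecting: A' = {λ, μ, ν, ρ}.


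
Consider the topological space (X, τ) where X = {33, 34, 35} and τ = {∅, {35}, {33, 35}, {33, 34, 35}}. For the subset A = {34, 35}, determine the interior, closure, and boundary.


int(A) = {35}, cl(A) = {33, 34, 35}, ∂A = {33, 34}.

Closed sets in (X, τ) are complements of opens:
  closed(X, τ) = {∅, {34}, {33, 34}, {33, 34, 35}}.
int(A) = ⋃ {U ∈ τ : U ⊆ A}. Opens contained in A: ∅, {35}.
Taking the union of these: int(A) = {35}.
cl(A) = ⋂ {C closed : A ⊆ C}. Closed sets containing A: {33, 34, 35}.
Intersecting these: cl(A) = {33, 34, 35}.
∂A = cl(A) ∖ int(A) = {33, 34, 35} ∖ {35} = {33, 34}.


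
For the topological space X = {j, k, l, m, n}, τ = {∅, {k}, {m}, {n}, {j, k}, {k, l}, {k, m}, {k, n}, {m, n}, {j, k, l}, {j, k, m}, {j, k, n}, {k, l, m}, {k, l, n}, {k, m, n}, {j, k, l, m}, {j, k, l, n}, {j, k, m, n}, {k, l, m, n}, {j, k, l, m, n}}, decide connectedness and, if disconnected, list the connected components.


(X, τ) is disconnected; components = [{m}, {n}, {j, k, l}].

Find clopen sets (U ∈ τ with X ∖ U ∈ τ):
  U = ∅, X ∖ U = {j, k, l, m, n} — both open, so U is clopen.
  U = {m}, X ∖ U = {j, k, l, n} — both open, so U is clopen.
  U = {n}, X ∖ U = {j, k, l, m} — both open, so U is clopen.
  U = {m, n}, X ∖ U = {j, k, l} — both open, so U is clopen.
  U = {j, k, l}, X ∖ U = {m, n} — both open, so U is clopen.
  U = {j, k, l, m}, X ∖ U = {n} — both open, so U is clopen.
  U = {j, k, l, n}, X ∖ U = {m} — both open, so U is clopen.
  U = {j, k, l, m, n}, X ∖ U = ∅ — both open, so U is clopen.
Nontrivial clopen(s) exist: e.g. {m, n}. So (X, τ) is disconnected.
Compute connected components by grouping points that agree on all clopens:
  component: {m}
  component: {n}
  component: {j, k, l}


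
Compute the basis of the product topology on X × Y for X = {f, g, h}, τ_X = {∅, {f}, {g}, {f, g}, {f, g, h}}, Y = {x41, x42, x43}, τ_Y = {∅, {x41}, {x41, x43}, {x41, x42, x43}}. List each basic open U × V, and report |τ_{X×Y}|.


Basis B = {∅ × ∅, {f} × {x41}, {g} × {x41}, {f} × {x41, x43}, {f, g} × {x41}, {g} × {x41, x43}, {f} × {x41, x42, x43}, {f, g, h} × {x41}, {g} × {x41, x42, x43}, {f, g} × {x41, x43}, {f, g} × {x41, x42, x43}, {f, g, h} × {x41, x43}, {f, g, h} × {x41, x42, x43}}; |τ_{X×Y}| = 30.

Enumerate products U × V with U ∈ τ_X, V ∈ τ_Y (deduplicated):
  ∅ × ∅ = {} (∅)
  {f} × {x41} = {(f,x41)}
  {g} × {x41} = {(g,x41)}
  {f} × {x41, x43} = {(f,x41), (f,x43)}
  {f, g} × {x41} = {(f,x41), (g,x41)}
  {g} × {x41, x43} = {(g,x41), (g,x43)}
  {f} × {x41, x42, x43} = {(f,x41), (f,x42), (f,x43)}
  {f, g, h} × {x41} = {(f,x41), (g,x41), (h,x41)}
  {g} × {x41, x42, x43} = {(g,x41), (g,x42), (g,x43)}
  {f, g} × {x41, x43} = {(f,x41), (f,x43), (g,x41), (g,x43)}
  {f, g} × {x41, x42, x43} = {(f,x41), (f,x42), (f,x43), (g,x41), (g,x42), (g,x43)}
  {f, g, h} × {x41, x43} = {(f,x41), (f,x43), (g,x41), (g,x43), (h,x41), (h,x43)}
  {f, g, h} × {x41, x42, x43} = {(f,x41), (f,x42), (f,x43), (g,x41), (g,x42), (g,x43), (h,x41), (h,x42), (h,x43)}
These 13 distinct sets form the basis B.
Close under arbitrary unions to get τ_{X×Y}; counting gives |τ_{X×Y}| = 30.


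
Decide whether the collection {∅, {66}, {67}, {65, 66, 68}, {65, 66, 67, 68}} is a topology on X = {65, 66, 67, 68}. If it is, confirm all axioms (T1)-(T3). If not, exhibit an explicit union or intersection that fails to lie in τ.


τ is NOT a topology on X.

Axiom (T1): ∅ ∈ τ? Yes; X ∈ τ? Yes.
Axiom (T2/T3): check pairwise unions and intersections of members of τ.
Counterexample for (T2): {66} ∪ {67} = {66, 67} ∉ τ. Therefore τ is NOT a topology.


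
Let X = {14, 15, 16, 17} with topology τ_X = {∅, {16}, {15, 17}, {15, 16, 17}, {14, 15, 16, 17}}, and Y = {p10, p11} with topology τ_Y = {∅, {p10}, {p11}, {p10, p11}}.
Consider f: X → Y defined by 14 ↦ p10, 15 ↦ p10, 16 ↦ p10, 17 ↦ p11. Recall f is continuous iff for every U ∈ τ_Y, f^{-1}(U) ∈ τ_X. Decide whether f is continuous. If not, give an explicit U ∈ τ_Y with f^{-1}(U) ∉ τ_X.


f is NOT continuous.

Compute f^{-1}(U) for each U ∈ τ_Y:
  U = ∅: f^{-1}(U) = ∅ ∈ τ_X ✓.
  U = {p10}: f^{-1}(U) = {14, 15, 16} ∉ τ_X ✗.
  U = {p11}: f^{-1}(U) = {17} ∉ τ_X ✗.
  U = {p10, p11}: f^{-1}(U) = {14, 15, 16, 17} ∈ τ_X ✓.
Found U = {p10} with f^{-1}(U) = {14, 15, 16} not in τ_X. Therefore f is NOT continuous.


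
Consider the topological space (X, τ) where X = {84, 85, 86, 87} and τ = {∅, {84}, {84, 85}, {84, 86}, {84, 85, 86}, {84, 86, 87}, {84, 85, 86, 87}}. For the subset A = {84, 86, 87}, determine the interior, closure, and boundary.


int(A) = {84, 86, 87}, cl(A) = {84, 85, 86, 87}, ∂A = {85}.

Closed sets in (X, τ) are complements of opens:
  closed(X, τ) = {∅, {85}, {87}, {85, 87}, {86, 87}, {85, 86, 87}, {84, 85, 86, 87}}.
int(A) = ⋃ {U ∈ τ : U ⊆ A}. Opens contained in A: ∅, {84}, {84, 86}, {84, 86, 87}.
Taking the union of these: int(A) = {84, 86, 87}.
cl(A) = ⋂ {C closed : A ⊆ C}. Closed sets containing A: {84, 85, 86, 87}.
Intersecting these: cl(A) = {84, 85, 86, 87}.
∂A = cl(A) ∖ int(A) = {84, 85, 86, 87} ∖ {84, 86, 87} = {85}.


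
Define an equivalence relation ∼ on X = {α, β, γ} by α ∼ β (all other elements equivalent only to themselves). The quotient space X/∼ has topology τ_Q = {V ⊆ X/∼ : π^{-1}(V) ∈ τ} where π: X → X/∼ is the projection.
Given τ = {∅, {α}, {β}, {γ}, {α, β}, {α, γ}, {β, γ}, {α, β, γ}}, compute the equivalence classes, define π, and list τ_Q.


X/∼ = {[α=β], [γ]}; |τ_Q| = 4.

Equivalence classes: [α=β], [γ].
Quotient map π: X → X/∼ sends α ↦ [α=β], β ↦ [α=β], γ ↦ [γ].
For each subset V ⊆ X/∼, compute π^{-1}(V) ⊆ X and check whether π^{-1}(V) ∈ τ. V is open in τ_Q iff π^{-1}(V) ∈ τ.
  V = {}: π^{-1}(V) = ∅ ∈ τ ✓.
  V = {[α=β]}: π^{-1}(V) = {α, β} ∈ τ ✓.
  V = {[γ]}: π^{-1}(V) = {γ} ∈ τ ✓.
  V = {[α=β], [γ]}: π^{-1}(V) = {α, β, γ} ∈ τ ✓.
Open sets in the quotient: τ_Q = {{}, {[α=β]}, {[γ]}, {[α=β], [γ]}} (4 elements).


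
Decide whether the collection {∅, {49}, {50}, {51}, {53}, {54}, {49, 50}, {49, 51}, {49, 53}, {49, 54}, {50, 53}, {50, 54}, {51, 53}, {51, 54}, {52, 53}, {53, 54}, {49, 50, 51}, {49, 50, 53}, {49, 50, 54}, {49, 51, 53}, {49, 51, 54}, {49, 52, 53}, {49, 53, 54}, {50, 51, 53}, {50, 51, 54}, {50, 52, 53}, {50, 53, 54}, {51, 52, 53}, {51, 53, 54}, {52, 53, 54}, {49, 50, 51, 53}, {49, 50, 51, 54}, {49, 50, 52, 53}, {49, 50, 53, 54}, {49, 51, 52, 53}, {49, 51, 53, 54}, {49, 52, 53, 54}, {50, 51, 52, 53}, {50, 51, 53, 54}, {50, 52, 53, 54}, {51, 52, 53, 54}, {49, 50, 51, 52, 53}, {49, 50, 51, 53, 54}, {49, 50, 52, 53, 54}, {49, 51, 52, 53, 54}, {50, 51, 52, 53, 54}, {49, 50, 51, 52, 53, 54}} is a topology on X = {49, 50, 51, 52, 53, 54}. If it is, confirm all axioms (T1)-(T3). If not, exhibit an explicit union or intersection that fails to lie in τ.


τ is NOT a topology on X.

Axiom (T1): ∅ ∈ τ? Yes; X ∈ τ? Yes.
Axiom (T2/T3): check pairwise unions and intersections of members of τ.
Counterexample for (T2): {50} ∪ {51} = {50, 51} ∉ τ. Therefore τ is NOT a topology.
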